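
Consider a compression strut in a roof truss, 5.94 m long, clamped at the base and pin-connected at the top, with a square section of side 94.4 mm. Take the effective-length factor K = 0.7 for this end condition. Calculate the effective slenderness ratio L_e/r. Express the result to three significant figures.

I = a⁴/12 = 94.4⁴/12 = 6.618×10^6 mm⁴
A = 8.911×10^3 mm²;  r_min = √(I/A) = √(6.618×10^6/8.911×10^3) = 27.25 mm
L_e = K·L = 0.7 × 5.94 m = 4.158 m = 4158.0 mm
λ = L_e / r_min = 4158.0 / 27.25 = 153

λ ≈ 153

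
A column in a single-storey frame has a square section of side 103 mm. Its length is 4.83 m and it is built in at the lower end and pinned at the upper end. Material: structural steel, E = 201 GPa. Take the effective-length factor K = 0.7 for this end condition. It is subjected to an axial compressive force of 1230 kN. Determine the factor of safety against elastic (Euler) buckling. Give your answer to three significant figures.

I = a⁴/12 = 103⁴/12 = 9.379×10^6 mm⁴
I = 9.379×10^6 mm⁴ = 9.379×10^-6 m⁴
Effective length L_e = K·L = 0.7 × 4.83 = 3.381 m
P_cr = π²EI / L_e² = π² × 201×10⁹ × 9.379×10^-6 / 3.381² = 1.628×10^6 N
Factor of safety n = P_cr / P = 1627.7 / 1230 = 1.32

n ≈ 1.32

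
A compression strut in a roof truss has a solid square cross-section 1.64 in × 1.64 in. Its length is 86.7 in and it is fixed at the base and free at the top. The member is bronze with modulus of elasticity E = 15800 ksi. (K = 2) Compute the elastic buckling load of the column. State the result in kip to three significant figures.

P_cr ≈ 3.13 kip

I = a⁴/12 = 1.64⁴/12 = 0.6028 in⁴
Effective length L_e = K·L = 2 × 86.7 = 173.4 in
P_cr = π²EI / L_e² = π² × 15800×10³ × 0.6028 / 173.4² = 3.126×10^3 lb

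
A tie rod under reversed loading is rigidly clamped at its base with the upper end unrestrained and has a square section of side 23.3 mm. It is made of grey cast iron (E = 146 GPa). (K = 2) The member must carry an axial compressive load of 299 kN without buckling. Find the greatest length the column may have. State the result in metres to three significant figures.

L_max ≈ 0.172 m

I = a⁴/12 = 23.3⁴/12 = 2.456×10^4 mm⁴
I = 2.456×10^-8 m⁴
At the buckling limit P_cr = P = 2.990×10^5 N
From P_cr = π²EI/(K·L)²:  L = (1/K)·√(π²EI/P_cr) = (1/2)·√(π²×1.46×10^11×2.456×10^-8/2.990×10^5)
L = 0.172 m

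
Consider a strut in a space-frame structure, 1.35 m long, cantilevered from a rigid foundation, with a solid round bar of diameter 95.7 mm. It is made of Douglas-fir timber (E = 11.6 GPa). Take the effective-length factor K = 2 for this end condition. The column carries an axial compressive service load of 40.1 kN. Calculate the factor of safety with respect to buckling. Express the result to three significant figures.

n ≈ 1.61

I = πd⁴/64 = π×95.7⁴/64 = 4.117×10^6 mm⁴
I = 4.117×10^6 mm⁴ = 4.117×10^-6 m⁴
Effective length L_e = K·L = 2 × 1.35 = 2.700 m
P_cr = π²EI / L_e² = π² × 11.6×10⁹ × 4.117×10^-6 / 2.700² = 6.466×10^4 N
Factor of safety n = P_cr / P = 64.662 / 40.1 = 1.61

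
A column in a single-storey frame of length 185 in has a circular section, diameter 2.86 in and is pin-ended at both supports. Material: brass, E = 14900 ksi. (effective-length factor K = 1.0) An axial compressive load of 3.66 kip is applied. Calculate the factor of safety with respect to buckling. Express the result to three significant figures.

n ≈ 3.86

I = πd⁴/64 = π×2.86⁴/64 = 3.284 in⁴
Effective length L_e = K·L = 1 × 185 = 185.0 in
P_cr = π²EI / L_e² = π² × 14900×10³ × 3.284 / 185.0² = 1.411×10^4 lb
Factor of safety n = P_cr / P = 14.112 / 3.66 = 3.86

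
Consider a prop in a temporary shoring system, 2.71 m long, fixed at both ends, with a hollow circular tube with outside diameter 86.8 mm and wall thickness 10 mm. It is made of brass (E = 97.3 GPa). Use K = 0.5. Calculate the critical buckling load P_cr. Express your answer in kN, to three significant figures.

P_cr ≈ 946 kN

Inner diameter d_i = 86.8 − 2×10 = 66.80 mm
I = π(d_o⁴ − d_i⁴)/64 = π(86.8⁴ − 66.80⁴)/64 = 1.809×10^6 mm⁴
I = 1.809×10^6 mm⁴ = 1.809×10^-6 m⁴
Effective length L_e = K·L = 0.5 × 2.71 = 1.355 m
P_cr = π²EI / L_e² = π² × 97.3×10⁹ × 1.809×10^-6 / 1.355² = 9.462×10^5 N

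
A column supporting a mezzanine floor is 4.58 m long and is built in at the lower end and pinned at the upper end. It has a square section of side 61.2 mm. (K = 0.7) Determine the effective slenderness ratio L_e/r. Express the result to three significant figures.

For a square r = a/√12 = 61.2/√12 = 17.67 mm
L_e = K·L = 0.7 × 4.58 m = 3.206 m = 3206.0 mm
λ = L_e / r_min = 3206.0 / 17.67 = 181

λ ≈ 181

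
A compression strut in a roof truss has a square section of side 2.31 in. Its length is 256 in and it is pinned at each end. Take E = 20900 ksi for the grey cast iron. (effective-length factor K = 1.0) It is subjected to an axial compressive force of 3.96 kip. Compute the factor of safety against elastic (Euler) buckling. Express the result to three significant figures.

I = a⁴/12 = 2.31⁴/12 = 2.373 in⁴
Effective length L_e = K·L = 1 × 256 = 256.0 in
P_cr = π²EI / L_e² = π² × 20900×10³ × 2.373 / 256.0² = 7.468×10^3 lb
Factor of safety n = P_cr / P = 7.4685 / 3.96 = 1.89

n ≈ 1.89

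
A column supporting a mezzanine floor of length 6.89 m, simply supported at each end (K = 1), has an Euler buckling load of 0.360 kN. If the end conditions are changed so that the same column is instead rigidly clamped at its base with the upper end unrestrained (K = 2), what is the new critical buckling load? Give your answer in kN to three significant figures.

P_cr ≈ 0.0900 kN

P_cr ∝ 1/K², so P_cr,new = P_cr,old × (K_old/K_new)² = 0.360 × (1/2)²
= 0.360 × 0.2500 = 0.0900 kN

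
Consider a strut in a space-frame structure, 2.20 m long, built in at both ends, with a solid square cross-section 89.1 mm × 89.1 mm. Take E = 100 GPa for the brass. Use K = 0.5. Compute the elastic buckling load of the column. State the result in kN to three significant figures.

P_cr ≈ 4280 kN

I = a⁴/12 = 89.1⁴/12 = 5.252×10^6 mm⁴
I = 5.252×10^6 mm⁴ = 5.252×10^-6 m⁴
Effective length L_e = K·L = 0.5 × 2.20 = 1.100 m
P_cr = π²EI / L_e² = π² × 100×10⁹ × 5.252×10^-6 / 1.100² = 4.284×10^6 N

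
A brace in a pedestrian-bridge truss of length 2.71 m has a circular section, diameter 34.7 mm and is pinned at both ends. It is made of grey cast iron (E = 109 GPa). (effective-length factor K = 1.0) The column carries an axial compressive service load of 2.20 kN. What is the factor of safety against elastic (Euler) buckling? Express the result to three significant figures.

n ≈ 4.74

I = πd⁴/64 = π×34.7⁴/64 = 7.117×10^4 mm⁴
I = 7.117×10^4 mm⁴ = 7.117×10^-8 m⁴
Effective length L_e = K·L = 1 × 2.71 = 2.710 m
P_cr = π²EI / L_e² = π² × 109×10⁹ × 7.117×10^-8 / 2.710² = 1.042×10^4 N
Factor of safety n = P_cr / P = 10.425 / 2.20 = 4.74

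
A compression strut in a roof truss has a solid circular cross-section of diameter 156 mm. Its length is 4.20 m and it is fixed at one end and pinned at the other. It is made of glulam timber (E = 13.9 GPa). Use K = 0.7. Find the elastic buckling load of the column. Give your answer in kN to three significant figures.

P_cr ≈ 461 kN

I = πd⁴/64 = π×156⁴/64 = 2.907×10^7 mm⁴
I = 2.907×10^7 mm⁴ = 2.907×10^-5 m⁴
Effective length L_e = K·L = 0.7 × 4.20 = 2.940 m
P_cr = π²EI / L_e² = π² × 13.9×10⁹ × 2.907×10^-5 / 2.940² = 4.614×10^5 N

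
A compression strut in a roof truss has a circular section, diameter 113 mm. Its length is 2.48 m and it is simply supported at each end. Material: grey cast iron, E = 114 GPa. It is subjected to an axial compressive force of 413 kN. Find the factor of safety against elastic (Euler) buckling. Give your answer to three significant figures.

n ≈ 3.55

I = πd⁴/64 = π×113⁴/64 = 8.004×10^6 mm⁴
I = 8.004×10^6 mm⁴ = 8.004×10^-6 m⁴
Effective length L_e = K·L = 1 × 2.48 = 2.480 m
P_cr = π²EI / L_e² = π² × 114×10⁹ × 8.004×10^-6 / 2.480² = 1.464×10^6 N
Factor of safety n = P_cr / P = 1464.1 / 413 = 3.55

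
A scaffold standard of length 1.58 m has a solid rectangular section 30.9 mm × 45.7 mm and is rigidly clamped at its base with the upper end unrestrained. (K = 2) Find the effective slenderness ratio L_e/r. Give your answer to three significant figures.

λ ≈ 354

For a rectangle r_min = b/√12 = 30.9/√12 = 8.920 mm
L_e = K·L = 2 × 1.58 m = 3.160 m = 3160.0 mm
λ = L_e / r_min = 3160.0 / 8.920 = 354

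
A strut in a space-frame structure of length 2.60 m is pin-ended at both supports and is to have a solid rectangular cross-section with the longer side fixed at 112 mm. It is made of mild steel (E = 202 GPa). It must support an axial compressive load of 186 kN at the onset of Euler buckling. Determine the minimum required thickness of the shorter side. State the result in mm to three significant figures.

b ≈ 40.7 mm

L_e = K·L = 1 × 2.60 = 2.600 m
Required I = P_cr·L_e²/(π²E) = 1.860×10^5 × 2.600² / (π² × 2.02×10^11) = 6.307×10^-7 m⁴
I_req = 6.307×10^5 mm⁴
Rectangle, weak axis: I_min = h·b³/12 with h = 112 mm fixed  ⇒  b = (12I/h)^(1/3) = 40.7 mm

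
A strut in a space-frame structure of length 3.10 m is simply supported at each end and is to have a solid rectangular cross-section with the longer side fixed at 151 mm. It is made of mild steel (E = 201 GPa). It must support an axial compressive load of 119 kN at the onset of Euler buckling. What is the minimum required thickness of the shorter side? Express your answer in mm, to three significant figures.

b ≈ 35.8 mm

L_e = K·L = 1 × 3.10 = 3.100 m
Required I = P_cr·L_e²/(π²E) = 1.190×10^5 × 3.100² / (π² × 2.01×10^11) = 5.765×10^-7 m⁴
I_req = 5.765×10^5 mm⁴
Rectangle, weak axis: I_min = h·b³/12 with h = 151 mm fixed  ⇒  b = (12I/h)^(1/3) = 35.8 mm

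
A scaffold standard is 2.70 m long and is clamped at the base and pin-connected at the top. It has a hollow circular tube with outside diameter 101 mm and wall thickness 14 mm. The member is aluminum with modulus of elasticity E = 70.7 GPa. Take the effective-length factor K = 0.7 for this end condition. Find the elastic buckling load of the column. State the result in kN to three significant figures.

Inner diameter d_i = 101 − 2×14 = 73.00 mm
I = π(d_o⁴ − d_i⁴)/64 = π(101⁴ − 73.00⁴)/64 = 3.714×10^6 mm⁴
I = 3.714×10^6 mm⁴ = 3.714×10^-6 m⁴
Effective length L_e = K·L = 0.7 × 2.70 = 1.890 m
P_cr = π²EI / L_e² = π² × 70.7×10⁹ × 3.714×10^-6 / 1.890² = 7.255×10^5 N

P_cr ≈ 726 kN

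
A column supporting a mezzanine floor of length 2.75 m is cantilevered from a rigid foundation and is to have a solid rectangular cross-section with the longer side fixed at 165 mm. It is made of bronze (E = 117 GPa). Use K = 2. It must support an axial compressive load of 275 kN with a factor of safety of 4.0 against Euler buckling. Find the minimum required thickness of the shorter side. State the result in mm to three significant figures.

Required P_cr = n·P = 4.0 × 275 = 1100 kN
L_e = K·L = 2 × 2.75 = 5.500 m
Required I = P_cr·L_e²/(π²E) = 1.100×10^6 × 5.500² / (π² × 1.17×10^11) = 2.882×10^-5 m⁴
I_req = 2.882×10^7 mm⁴
Rectangle, weak axis: I_min = h·b³/12 with h = 165 mm fixed  ⇒  b = (12I/h)^(1/3) = 128 mm

b ≈ 128 mm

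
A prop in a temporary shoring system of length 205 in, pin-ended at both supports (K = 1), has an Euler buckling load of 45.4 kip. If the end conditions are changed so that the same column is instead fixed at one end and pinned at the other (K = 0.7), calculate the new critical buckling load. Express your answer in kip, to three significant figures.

P_cr ∝ 1/K², so P_cr,new = P_cr,old × (K_old/K_new)² = 45.4 × (1/0.7)²
= 45.4 × 2.041 = 92.7 kip

P_cr ≈ 92.7 kip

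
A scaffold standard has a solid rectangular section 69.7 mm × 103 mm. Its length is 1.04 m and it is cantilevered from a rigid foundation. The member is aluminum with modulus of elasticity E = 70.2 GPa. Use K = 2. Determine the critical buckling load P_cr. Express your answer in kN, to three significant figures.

P_cr ≈ 465 kN

Buckling occurs about the weak axis: I_min = h·b³/12 with b = 69.7 mm (the shorter side).
I_min = 103×69.7³/12 = 2.906×10^6 mm⁴
I = 2.906×10^6 mm⁴ = 2.906×10^-6 m⁴
Effective length L_e = K·L = 2 × 1.04 = 2.080 m
P_cr = π²EI / L_e² = π² × 70.2×10⁹ × 2.906×10^-6 / 2.080² = 4.654×10^5 N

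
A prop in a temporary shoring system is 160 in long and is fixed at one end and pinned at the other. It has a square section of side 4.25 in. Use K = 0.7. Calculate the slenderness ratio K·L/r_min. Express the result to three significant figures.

I = a⁴/12 = 4.25⁴/12 = 27.19 in⁴
A = 18.06 in²;  r_min = √(I/A) = √(27.19/18.06) = 1.227 in
L_e = K·L = 0.7 × 160 = 112.0 in
λ = L_e / r_min = 112.00 / 1.227 = 91.3

λ ≈ 91.3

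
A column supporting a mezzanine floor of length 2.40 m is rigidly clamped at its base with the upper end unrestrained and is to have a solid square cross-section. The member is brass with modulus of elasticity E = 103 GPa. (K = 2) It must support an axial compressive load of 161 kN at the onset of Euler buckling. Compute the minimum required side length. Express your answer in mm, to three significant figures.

a ≈ 81.3 mm

L_e = K·L = 2 × 2.40 = 4.800 m
Required I = P_cr·L_e²/(π²E) = 1.610×10^5 × 4.800² / (π² × 1.03×10^11) = 3.649×10^-6 m⁴
I_req = 3.649×10^6 mm⁴
Solid square: I = a⁴/12  ⇒  a = (12I)^(1/4) = (12×3.649×10^6)^(1/4) = 81.3 mm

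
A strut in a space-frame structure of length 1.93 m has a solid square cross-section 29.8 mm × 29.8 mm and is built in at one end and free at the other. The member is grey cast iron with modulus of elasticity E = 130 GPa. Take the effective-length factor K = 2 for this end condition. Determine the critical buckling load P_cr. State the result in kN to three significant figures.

P_cr ≈ 5.66 kN

I = a⁴/12 = 29.8⁴/12 = 6.572×10^4 mm⁴
I = 6.572×10^4 mm⁴ = 6.572×10^-8 m⁴
Effective length L_e = K·L = 2 × 1.93 = 3.860 m
P_cr = π²EI / L_e² = π² × 130×10⁹ × 6.572×10^-8 / 3.860² = 5.659×10^3 N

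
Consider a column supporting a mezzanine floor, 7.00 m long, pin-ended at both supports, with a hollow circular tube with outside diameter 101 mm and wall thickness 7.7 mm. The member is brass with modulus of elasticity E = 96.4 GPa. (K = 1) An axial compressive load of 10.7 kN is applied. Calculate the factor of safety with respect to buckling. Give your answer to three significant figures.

Inner diameter d_i = 101 − 2×7.7 = 85.60 mm
I = π(d_o⁴ − d_i⁴)/64 = π(101⁴ − 85.60⁴)/64 = 2.473×10^6 mm⁴
I = 2.473×10^6 mm⁴ = 2.473×10^-6 m⁴
Effective length L_e = K·L = 1 × 7.00 = 7.000 m
P_cr = π²EI / L_e² = π² × 96.4×10⁹ × 2.473×10^-6 / 7.000² = 4.801×10^4 N
Factor of safety n = P_cr / P = 48.009 / 10.7 = 4.49

n ≈ 4.49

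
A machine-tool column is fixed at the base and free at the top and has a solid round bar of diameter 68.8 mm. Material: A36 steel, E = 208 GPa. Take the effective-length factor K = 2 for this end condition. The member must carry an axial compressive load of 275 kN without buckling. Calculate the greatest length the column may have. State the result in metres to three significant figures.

L_max ≈ 1.43 m

I = πd⁴/64 = π×68.8⁴/64 = 1.100×10^6 mm⁴
I = 1.100×10^-6 m⁴
At the buckling limit P_cr = P = 2.750×10^5 N
From P_cr = π²EI/(K·L)²:  L = (1/K)·√(π²EI/P_cr) = (1/2)·√(π²×2.08×10^11×1.100×10^-6/2.750×10^5)
L = 1.43 m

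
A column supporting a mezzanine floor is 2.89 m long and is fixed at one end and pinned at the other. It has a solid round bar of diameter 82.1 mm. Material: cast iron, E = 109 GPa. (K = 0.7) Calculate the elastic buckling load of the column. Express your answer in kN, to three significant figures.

P_cr ≈ 586 kN

I = πd⁴/64 = π×82.1⁴/64 = 2.230×10^6 mm⁴
I = 2.230×10^6 mm⁴ = 2.230×10^-6 m⁴
Effective length L_e = K·L = 0.7 × 2.89 = 2.023 m
P_cr = π²EI / L_e² = π² × 109×10⁹ × 2.230×10^-6 / 2.023² = 5.862×10^5 N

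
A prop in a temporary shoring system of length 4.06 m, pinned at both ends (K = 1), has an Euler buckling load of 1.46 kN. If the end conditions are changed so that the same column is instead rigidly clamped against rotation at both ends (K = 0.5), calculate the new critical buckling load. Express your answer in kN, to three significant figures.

P_cr ∝ 1/K², so P_cr,new = P_cr,old × (K_old/K_new)² = 1.46 × (1/0.5)²
= 1.46 × 4.000 = 5.84 kN

P_cr ≈ 5.84 kN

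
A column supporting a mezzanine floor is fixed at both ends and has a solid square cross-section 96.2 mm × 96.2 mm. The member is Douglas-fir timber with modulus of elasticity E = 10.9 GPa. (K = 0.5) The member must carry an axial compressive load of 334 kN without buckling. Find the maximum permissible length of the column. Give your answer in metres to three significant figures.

L_max ≈ 3.03 m

I = a⁴/12 = 96.2⁴/12 = 7.137×10^6 mm⁴
I = 7.137×10^-6 m⁴
At the buckling limit P_cr = P = 3.340×10^5 N
From P_cr = π²EI/(K·L)²:  L = (1/K)·√(π²EI/P_cr) = (1/0.5)·√(π²×1.09×10^10×7.137×10^-6/3.340×10^5)
L = 3.03 m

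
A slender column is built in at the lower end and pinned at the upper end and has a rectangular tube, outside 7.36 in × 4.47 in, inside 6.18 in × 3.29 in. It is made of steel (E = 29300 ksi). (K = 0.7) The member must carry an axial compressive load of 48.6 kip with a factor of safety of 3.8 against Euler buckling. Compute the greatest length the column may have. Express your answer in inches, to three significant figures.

L_max ≈ 341 in

Weak-axis I_min = (h_o·b_o³ − h_i·b_i³)/12 with b_o = 4.47, b_i = 3.290 in (shorter outer/inner sides).
I_min = (7.36×4.47³ − 6.180×3.290³)/12 = 36.44 in⁴
Required critical load P_cr = n·P = 3.8 × 48.6 = 184.7 kip = 1.847×10^5 lb
From P_cr = π²EI/(K·L)²:  L = (1/K)·√(π²EI/P_cr) = (1/0.7)·√(π²×2.93×10^7×36.44/1.847×10^5)
L = 341 in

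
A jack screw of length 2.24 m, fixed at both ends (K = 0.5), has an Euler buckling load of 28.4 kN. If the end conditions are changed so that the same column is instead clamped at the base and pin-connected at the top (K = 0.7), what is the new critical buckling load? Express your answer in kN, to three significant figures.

P_cr ∝ 1/K², so P_cr,new = P_cr,old × (K_old/K_new)² = 28.4 × (0.5/0.7)²
= 28.4 × 0.5102 = 14.5 kN

P_cr ≈ 14.5 kN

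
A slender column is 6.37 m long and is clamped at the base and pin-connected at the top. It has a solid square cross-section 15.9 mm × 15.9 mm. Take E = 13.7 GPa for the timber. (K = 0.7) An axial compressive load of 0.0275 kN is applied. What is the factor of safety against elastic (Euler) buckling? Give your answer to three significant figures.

I = a⁴/12 = 15.9⁴/12 = 5.326×10^3 mm⁴
I = 5.326×10^3 mm⁴ = 5.326×10^-9 m⁴
Effective length L_e = K·L = 0.7 × 6.37 = 4.459 m
P_cr = π²EI / L_e² = π² × 13.7×10⁹ × 5.326×10^-9 / 4.459² = 36.22 N
Factor of safety n = P_cr / P = 0.036220 / 0.0275 = 1.32

n ≈ 1.32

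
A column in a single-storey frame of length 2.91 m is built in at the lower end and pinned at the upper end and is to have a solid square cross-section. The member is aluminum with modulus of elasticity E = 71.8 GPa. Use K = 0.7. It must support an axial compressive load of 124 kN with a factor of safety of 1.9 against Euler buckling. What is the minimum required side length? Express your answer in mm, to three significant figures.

a ≈ 63.8 mm

Required P_cr = n·P = 1.9 × 124 = 235.6 kN
L_e = K·L = 0.7 × 2.91 = 2.037 m
Required I = P_cr·L_e²/(π²E) = 2.356×10^5 × 2.037² / (π² × 7.18×10^10) = 1.380×10^-6 m⁴
I_req = 1.380×10^6 mm⁴
Solid square: I = a⁴/12  ⇒  a = (12I)^(1/4) = (12×1.380×10^6)^(1/4) = 63.8 mm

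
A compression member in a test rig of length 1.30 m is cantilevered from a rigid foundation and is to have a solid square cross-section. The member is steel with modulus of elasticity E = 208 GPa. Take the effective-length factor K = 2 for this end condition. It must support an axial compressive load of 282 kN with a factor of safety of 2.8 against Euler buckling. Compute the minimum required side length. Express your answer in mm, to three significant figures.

Required P_cr = n·P = 2.8 × 282 = 789.6 kN
L_e = K·L = 2 × 1.30 = 2.600 m
Required I = P_cr·L_e²/(π²E) = 7.896×10^5 × 2.600² / (π² × 2.08×10^11) = 2.600×10^-6 m⁴
I_req = 2.600×10^6 mm⁴
Solid square: I = a⁴/12  ⇒  a = (12I)^(1/4) = (12×2.600×10^6)^(1/4) = 74.7 mm

a ≈ 74.7 mm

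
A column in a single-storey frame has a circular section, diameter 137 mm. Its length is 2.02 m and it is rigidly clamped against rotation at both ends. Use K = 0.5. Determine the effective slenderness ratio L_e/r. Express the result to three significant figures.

λ ≈ 29.5

For a solid circle r = d/4 = 137/4 = 34.25 mm
L_e = K·L = 0.5 × 2.02 m = 1.010 m = 1010.0 mm
λ = L_e / r_min = 1010.0 / 34.25 = 29.5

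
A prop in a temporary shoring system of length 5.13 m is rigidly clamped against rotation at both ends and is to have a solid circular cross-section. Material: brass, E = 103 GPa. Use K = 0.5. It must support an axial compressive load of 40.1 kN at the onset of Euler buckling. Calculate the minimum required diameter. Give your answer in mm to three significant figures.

d ≈ 48.0 mm

L_e = K·L = 0.5 × 5.13 = 2.565 m
Required I = P_cr·L_e²/(π²E) = 4.010×10^4 × 2.565² / (π² × 1.03×10^11) = 2.595×10^-7 m⁴
I_req = 2.595×10^5 mm⁴
Solid circle: I = πd⁴/64  ⇒  d = (64I/π)^(1/4) = (64×2.595×10^5/π)^(1/4) = 48.0 mm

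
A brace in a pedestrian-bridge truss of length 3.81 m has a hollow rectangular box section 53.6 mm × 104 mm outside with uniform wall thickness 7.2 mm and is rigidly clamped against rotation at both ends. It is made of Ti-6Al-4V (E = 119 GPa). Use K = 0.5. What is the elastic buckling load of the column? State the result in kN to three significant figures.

Inner dimensions: h_i = 104 − 2×7.2 = 89.60 mm, b_i = 53.6 − 2×7.2 = 39.20 mm
Weak-axis I_min = (h_o·b_o³ − h_i·b_i³)/12 with b_o = 53.6, b_i = 39.20 mm (shorter outer/inner sides).
I_min = (104×53.6³ − 89.60×39.20³)/12 = 8.848×10^5 mm⁴
I = 8.848×10^5 mm⁴ = 8.848×10^-7 m⁴
Effective length L_e = K·L = 0.5 × 3.81 = 1.905 m
P_cr = π²EI / L_e² = π² × 119×10⁹ × 8.848×10^-7 / 1.905² = 2.864×10^5 N

P_cr ≈ 286 kN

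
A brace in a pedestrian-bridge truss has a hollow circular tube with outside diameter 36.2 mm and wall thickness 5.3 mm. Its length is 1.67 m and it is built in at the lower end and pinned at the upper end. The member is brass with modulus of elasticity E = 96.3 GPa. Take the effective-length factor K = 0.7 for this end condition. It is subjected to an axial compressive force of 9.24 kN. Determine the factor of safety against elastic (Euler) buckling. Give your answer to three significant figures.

Inner diameter d_i = 36.2 − 2×5.3 = 25.60 mm
I = π(d_o⁴ − d_i⁴)/64 = π(36.2⁴ − 25.60⁴)/64 = 6.321×10^4 mm⁴
I = 6.321×10^4 mm⁴ = 6.321×10^-8 m⁴
Effective length L_e = K·L = 0.7 × 1.67 = 1.169 m
P_cr = π²EI / L_e² = π² × 96.3×10⁹ × 6.321×10^-8 / 1.169² = 4.396×10^4 N
Factor of safety n = P_cr / P = 43.964 / 9.24 = 4.76

n ≈ 4.76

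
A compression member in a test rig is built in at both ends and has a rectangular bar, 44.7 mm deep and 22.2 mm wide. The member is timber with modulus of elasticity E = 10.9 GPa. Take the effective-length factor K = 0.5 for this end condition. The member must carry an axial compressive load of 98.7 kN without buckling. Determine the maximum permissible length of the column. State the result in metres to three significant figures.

L_max ≈ 0.422 m

Buckling occurs about the weak axis: I_min = h·b³/12 with b = 22.2 mm (the shorter side).
I_min = 44.7×22.2³/12 = 4.076×10^4 mm⁴
I = 4.076×10^-8 m⁴
At the buckling limit P_cr = P = 9.870×10^4 N
From P_cr = π²EI/(K·L)²:  L = (1/K)·√(π²EI/P_cr) = (1/0.5)·√(π²×1.09×10^10×4.076×10^-8/9.870×10^4)
L = 0.422 m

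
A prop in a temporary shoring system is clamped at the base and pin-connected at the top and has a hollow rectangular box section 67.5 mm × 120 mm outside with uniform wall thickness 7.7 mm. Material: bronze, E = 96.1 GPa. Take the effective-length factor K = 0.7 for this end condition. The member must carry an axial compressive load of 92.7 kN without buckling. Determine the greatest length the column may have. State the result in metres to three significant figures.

L_max ≈ 6.20 m

Inner dimensions: h_i = 120 − 2×7.7 = 104.6 mm, b_i = 67.5 − 2×7.7 = 52.10 mm
Weak-axis I_min = (h_o·b_o³ − h_i·b_i³)/12 with b_o = 67.5, b_i = 52.10 mm (shorter outer/inner sides).
I_min = (120×67.5³ − 104.6×52.10³)/12 = 1.843×10^6 mm⁴
I = 1.843×10^-6 m⁴
At the buckling limit P_cr = P = 9.270×10^4 N
From P_cr = π²EI/(K·L)²:  L = (1/K)·√(π²EI/P_cr) = (1/0.7)·√(π²×9.61×10^10×1.843×10^-6/9.270×10^4)
L = 6.20 m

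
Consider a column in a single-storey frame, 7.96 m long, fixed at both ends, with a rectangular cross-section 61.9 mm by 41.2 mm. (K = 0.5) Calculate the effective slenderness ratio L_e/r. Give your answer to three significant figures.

Buckling occurs about the weak axis: I_min = h·b³/12 with b = 41.2 mm (the shorter side).
I_min = 61.9×41.2³/12 = 3.607×10^5 mm⁴
A = 2.550×10^3 mm²;  r_min = √(I/A) = √(3.607×10^5/2.550×10^3) = 11.89 mm
L_e = K·L = 0.5 × 7.96 m = 3.980 m = 3980.0 mm
λ = L_e / r_min = 3980.0 / 11.89 = 335

λ ≈ 335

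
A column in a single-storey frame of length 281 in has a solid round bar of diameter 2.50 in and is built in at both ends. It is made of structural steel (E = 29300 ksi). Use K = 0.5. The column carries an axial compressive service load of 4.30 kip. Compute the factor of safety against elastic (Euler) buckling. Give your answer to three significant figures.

I = πd⁴/64 = π×2.50⁴/64 = 1.917 in⁴
Effective length L_e = K·L = 0.5 × 281 = 140.5 in
P_cr = π²EI / L_e² = π² × 29300×10³ × 1.917 / 140.5² = 2.809×10^4 lb
Factor of safety n = P_cr / P = 28.090 / 4.30 = 6.53

n ≈ 6.53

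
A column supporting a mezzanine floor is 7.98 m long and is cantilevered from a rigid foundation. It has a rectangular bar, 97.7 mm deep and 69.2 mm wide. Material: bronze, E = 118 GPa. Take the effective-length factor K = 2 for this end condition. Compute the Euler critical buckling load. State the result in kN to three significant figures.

P_cr ≈ 12.3 kN

Buckling occurs about the weak axis: I_min = h·b³/12 with b = 69.2 mm (the shorter side).
I_min = 97.7×69.2³/12 = 2.698×10^6 mm⁴
I = 2.698×10^6 mm⁴ = 2.698×10^-6 m⁴
Effective length L_e = K·L = 2 × 7.98 = 15.96 m
P_cr = π²EI / L_e² = π² × 118×10⁹ × 2.698×10^-6 / 15.96² = 1.234×10^4 N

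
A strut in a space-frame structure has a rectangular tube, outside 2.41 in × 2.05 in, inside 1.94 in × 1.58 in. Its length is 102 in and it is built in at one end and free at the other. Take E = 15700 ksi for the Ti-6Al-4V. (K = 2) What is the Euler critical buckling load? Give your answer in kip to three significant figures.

P_cr ≈ 4.07 kip

Weak-axis I_min = (h_o·b_o³ − h_i·b_i³)/12 with b_o = 2.05, b_i = 1.580 in (shorter outer/inner sides).
I_min = (2.41×2.05³ − 1.940×1.580³)/12 = 1.093 in⁴
Effective length L_e = K·L = 2 × 102 = 204.0 in
P_cr = π²EI / L_e² = π² × 15700×10³ × 1.093 / 204.0² = 4.068×10^3 lb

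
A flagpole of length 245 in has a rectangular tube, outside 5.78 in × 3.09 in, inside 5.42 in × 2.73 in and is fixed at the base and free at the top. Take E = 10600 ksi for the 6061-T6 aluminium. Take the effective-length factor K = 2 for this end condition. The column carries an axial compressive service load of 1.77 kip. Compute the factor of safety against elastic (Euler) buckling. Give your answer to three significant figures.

Weak-axis I_min = (h_o·b_o³ − h_i·b_i³)/12 with b_o = 3.09, b_i = 2.730 in (shorter outer/inner sides).
I_min = (5.78×3.09³ − 5.420×2.730³)/12 = 5.021 in⁴
Effective length L_e = K·L = 2 × 245 = 490.0 in
P_cr = π²EI / L_e² = π² × 10600×10³ × 5.021 / 490.0² = 2.188×10^3 lb
Factor of safety n = P_cr / P = 2.1878 / 1.77 = 1.24

n ≈ 1.24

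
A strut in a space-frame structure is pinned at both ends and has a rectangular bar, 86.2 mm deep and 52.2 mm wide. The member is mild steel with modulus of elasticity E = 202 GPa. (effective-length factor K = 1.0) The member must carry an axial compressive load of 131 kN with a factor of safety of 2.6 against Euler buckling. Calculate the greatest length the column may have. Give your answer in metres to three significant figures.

Buckling occurs about the weak axis: I_min = h·b³/12 with b = 52.2 mm (the shorter side).
I_min = 86.2×52.2³/12 = 1.022×10^6 mm⁴
I = 1.022×10^-6 m⁴
Required critical load P_cr = n·P = 2.6 × 131 = 340.6 kN = 3.406×10^5 N
From P_cr = π²EI/(K·L)²:  L = (1/K)·√(π²EI/P_cr) = (1/1)·√(π²×2.02×10^11×1.022×10^-6/3.406×10^5)
L = 2.45 m

L_max ≈ 2.45 m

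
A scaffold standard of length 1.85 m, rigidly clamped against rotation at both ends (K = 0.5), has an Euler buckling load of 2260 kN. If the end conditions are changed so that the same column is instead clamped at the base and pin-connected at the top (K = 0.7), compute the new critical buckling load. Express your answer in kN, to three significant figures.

P_cr ∝ 1/K², so P_cr,new = P_cr,old × (K_old/K_new)² = 2260 × (0.5/0.7)²
= 2260 × 0.5102 = 1150 kN

P_cr ≈ 1150 kN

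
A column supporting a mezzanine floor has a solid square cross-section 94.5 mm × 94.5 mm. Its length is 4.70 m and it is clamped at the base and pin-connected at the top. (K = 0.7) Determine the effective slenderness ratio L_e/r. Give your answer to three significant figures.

I = a⁴/12 = 94.5⁴/12 = 6.646×10^6 mm⁴
A = 8.930×10^3 mm²;  r_min = √(I/A) = √(6.646×10^6/8.930×10^3) = 27.28 mm
L_e = K·L = 0.7 × 4.70 m = 3.290 m = 3290.0 mm
λ = L_e / r_min = 3290.0 / 27.28 = 121

λ ≈ 121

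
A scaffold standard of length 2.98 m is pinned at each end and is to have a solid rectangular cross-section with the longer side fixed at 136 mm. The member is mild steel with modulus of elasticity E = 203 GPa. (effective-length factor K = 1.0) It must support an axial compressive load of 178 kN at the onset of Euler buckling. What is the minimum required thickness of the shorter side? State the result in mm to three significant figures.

b ≈ 41.1 mm

L_e = K·L = 1 × 2.98 = 2.980 m
Required I = P_cr·L_e²/(π²E) = 1.780×10^5 × 2.980² / (π² × 2.03×10^11) = 7.890×10^-7 m⁴
I_req = 7.890×10^5 mm⁴
Rectangle, weak axis: I_min = h·b³/12 with h = 136 mm fixed  ⇒  b = (12I/h)^(1/3) = 41.1 mm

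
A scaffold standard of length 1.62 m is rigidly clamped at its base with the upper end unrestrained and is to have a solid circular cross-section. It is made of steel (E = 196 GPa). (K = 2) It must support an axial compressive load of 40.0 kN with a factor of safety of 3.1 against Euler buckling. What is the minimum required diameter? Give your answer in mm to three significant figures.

Required P_cr = n·P = 3.1 × 40.0 = 124.0 kN
L_e = K·L = 2 × 1.62 = 3.240 m
Required I = P_cr·L_e²/(π²E) = 1.240×10^5 × 3.240² / (π² × 1.96×10^11) = 6.729×10^-7 m⁴
I_req = 6.729×10^5 mm⁴
Solid circle: I = πd⁴/64  ⇒  d = (64I/π)^(1/4) = (64×6.729×10^5/π)^(1/4) = 60.8 mm

d ≈ 60.8 mm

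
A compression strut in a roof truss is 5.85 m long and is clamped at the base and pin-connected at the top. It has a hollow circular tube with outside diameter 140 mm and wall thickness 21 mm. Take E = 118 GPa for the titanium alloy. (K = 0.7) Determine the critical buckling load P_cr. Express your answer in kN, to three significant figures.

Inner diameter d_i = 140 − 2×21 = 98.00 mm
I = π(d_o⁴ − d_i⁴)/64 = π(140⁴ − 98.00⁴)/64 = 1.433×10^7 mm⁴
I = 1.433×10^7 mm⁴ = 1.433×10^-5 m⁴
Effective length L_e = K·L = 0.7 × 5.85 = 4.095 m
P_cr = π²EI / L_e² = π² × 118×10⁹ × 1.433×10^-5 / 4.095² = 9.952×10^5 N

P_cr ≈ 995 kN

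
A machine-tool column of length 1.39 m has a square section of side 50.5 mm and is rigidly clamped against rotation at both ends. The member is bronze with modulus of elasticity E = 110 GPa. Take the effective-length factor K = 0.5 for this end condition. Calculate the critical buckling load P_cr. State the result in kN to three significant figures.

P_cr ≈ 1220 kN

I = a⁴/12 = 50.5⁴/12 = 5.420×10^5 mm⁴
I = 5.420×10^5 mm⁴ = 5.420×10^-7 m⁴
Effective length L_e = K·L = 0.5 × 1.39 = 0.6950 m
P_cr = π²EI / L_e² = π² × 110×10⁹ × 5.420×10^-7 / 0.6950² = 1.218×10^6 N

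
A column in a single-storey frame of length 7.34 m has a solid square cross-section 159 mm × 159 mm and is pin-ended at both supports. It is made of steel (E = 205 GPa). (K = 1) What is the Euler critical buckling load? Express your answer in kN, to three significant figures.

P_cr ≈ 2000 kN

I = a⁴/12 = 159⁴/12 = 5.326×10^7 mm⁴
I = 5.326×10^7 mm⁴ = 5.326×10^-5 m⁴
Effective length L_e = K·L = 1 × 7.34 = 7.340 m
P_cr = π²EI / L_e² = π² × 205×10⁹ × 5.326×10^-5 / 7.340² = 2.000×10^6 N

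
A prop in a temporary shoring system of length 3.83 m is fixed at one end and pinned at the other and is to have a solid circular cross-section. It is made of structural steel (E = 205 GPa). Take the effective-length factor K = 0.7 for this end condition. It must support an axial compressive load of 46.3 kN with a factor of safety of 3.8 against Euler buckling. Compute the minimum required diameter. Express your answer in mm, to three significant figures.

Required P_cr = n·P = 3.8 × 46.3 = 175.9 kN
L_e = K·L = 0.7 × 3.83 = 2.681 m
Required I = P_cr·L_e²/(π²E) = 1.759×10^5 × 2.681² / (π² × 2.05×10^11) = 6.250×10^-7 m⁴
I_req = 6.250×10^5 mm⁴
Solid circle: I = πd⁴/64  ⇒  d = (64I/π)^(1/4) = (64×6.250×10^5/π)^(1/4) = 59.7 mm

d ≈ 59.7 mm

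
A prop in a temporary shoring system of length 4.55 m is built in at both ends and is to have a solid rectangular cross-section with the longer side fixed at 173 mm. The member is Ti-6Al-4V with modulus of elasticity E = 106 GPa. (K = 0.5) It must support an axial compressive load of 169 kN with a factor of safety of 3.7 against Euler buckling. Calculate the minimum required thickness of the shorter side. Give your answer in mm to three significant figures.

b ≈ 59.9 mm

Required P_cr = n·P = 3.7 × 169 = 625.3 kN
L_e = K·L = 0.5 × 4.55 = 2.275 m
Required I = P_cr·L_e²/(π²E) = 6.253×10^5 × 2.275² / (π² × 1.06×10^11) = 3.093×10^-6 m⁴
I_req = 3.093×10^6 mm⁴
Rectangle, weak axis: I_min = h·b³/12 with h = 173 mm fixed  ⇒  b = (12I/h)^(1/3) = 59.9 mm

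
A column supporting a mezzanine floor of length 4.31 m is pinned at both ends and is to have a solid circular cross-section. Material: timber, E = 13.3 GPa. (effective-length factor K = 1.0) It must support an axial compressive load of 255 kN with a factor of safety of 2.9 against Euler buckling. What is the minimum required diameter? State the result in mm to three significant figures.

Required P_cr = n·P = 2.9 × 255 = 739.5 kN
L_e = K·L = 1 × 4.31 = 4.310 m
Required I = P_cr·L_e²/(π²E) = 7.395×10^5 × 4.310² / (π² × 1.33×10^10) = 1.047×10^-4 m⁴
I_req = 1.047×10^8 mm⁴
Solid circle: I = πd⁴/64  ⇒  d = (64I/π)^(1/4) = (64×1.047×10^8/π)^(1/4) = 215 mm

d ≈ 215 mm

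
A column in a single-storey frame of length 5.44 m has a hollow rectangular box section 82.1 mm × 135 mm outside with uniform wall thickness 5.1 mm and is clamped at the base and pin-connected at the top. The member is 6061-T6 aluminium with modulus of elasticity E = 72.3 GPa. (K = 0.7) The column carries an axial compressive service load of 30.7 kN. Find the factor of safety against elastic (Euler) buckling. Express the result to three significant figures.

n ≈ 3.78

Inner dimensions: h_i = 135 − 2×5.1 = 124.8 mm, b_i = 82.1 − 2×5.1 = 71.90 mm
Weak-axis I_min = (h_o·b_o³ − h_i·b_i³)/12 with b_o = 82.1, b_i = 71.90 mm (shorter outer/inner sides).
I_min = (135×82.1³ − 124.8×71.90³)/12 = 2.360×10^6 mm⁴
I = 2.360×10^6 mm⁴ = 2.360×10^-6 m⁴
Effective length L_e = K·L = 0.7 × 5.44 = 3.808 m
P_cr = π²EI / L_e² = π² × 72.3×10⁹ × 2.360×10^-6 / 3.808² = 1.161×10^5 N
Factor of safety n = P_cr / P = 116.13 / 30.7 = 3.78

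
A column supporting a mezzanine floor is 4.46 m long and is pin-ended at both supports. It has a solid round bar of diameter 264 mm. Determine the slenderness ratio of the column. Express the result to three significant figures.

λ ≈ 67.6

For a solid circle r = d/4 = 264/4 = 66.00 mm
L_e = K·L = 1 × 4.46 m = 4.460 m = 4460.0 mm
λ = L_e / r_min = 4460.0 / 66.00 = 67.6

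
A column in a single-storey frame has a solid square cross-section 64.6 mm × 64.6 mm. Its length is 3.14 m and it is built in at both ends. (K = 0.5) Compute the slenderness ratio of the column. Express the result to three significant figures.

λ ≈ 84.2

For a square r = a/√12 = 64.6/√12 = 18.65 mm
L_e = K·L = 0.5 × 3.14 m = 1.570 m = 1570.0 mm
λ = L_e / r_min = 1570.0 / 18.65 = 84.2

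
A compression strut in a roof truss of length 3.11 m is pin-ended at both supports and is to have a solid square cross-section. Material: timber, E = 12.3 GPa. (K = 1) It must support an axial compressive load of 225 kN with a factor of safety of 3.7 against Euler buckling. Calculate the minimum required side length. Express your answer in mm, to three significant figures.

a ≈ 168 mm

Required P_cr = n·P = 3.7 × 225 = 832.5 kN
L_e = K·L = 1 × 3.11 = 3.110 m
Required I = P_cr·L_e²/(π²E) = 8.325×10^5 × 3.110² / (π² × 1.23×10^10) = 6.633×10^-5 m⁴
I_req = 6.633×10^7 mm⁴
Solid square: I = a⁴/12  ⇒  a = (12I)^(1/4) = (12×6.633×10^7)^(1/4) = 168 mm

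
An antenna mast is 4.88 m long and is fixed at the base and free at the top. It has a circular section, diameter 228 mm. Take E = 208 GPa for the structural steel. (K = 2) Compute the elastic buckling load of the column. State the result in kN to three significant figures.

I = πd⁴/64 = π×228⁴/64 = 1.327×10^8 mm⁴
I = 1.327×10^8 mm⁴ = 1.327×10^-4 m⁴
Effective length L_e = K·L = 2 × 4.88 = 9.760 m
P_cr = π²EI / L_e² = π² × 208×10⁹ × 1.327×10^-4 / 9.760² = 2.859×10^6 N

P_cr ≈ 2860 kN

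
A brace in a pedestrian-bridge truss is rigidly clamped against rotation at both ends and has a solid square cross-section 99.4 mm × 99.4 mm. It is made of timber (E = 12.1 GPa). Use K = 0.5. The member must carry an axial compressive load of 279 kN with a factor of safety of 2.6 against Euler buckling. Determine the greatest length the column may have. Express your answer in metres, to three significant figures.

L_max ≈ 2.31 m

I = a⁴/12 = 99.4⁴/12 = 8.135×10^6 mm⁴
I = 8.135×10^-6 m⁴
Required critical load P_cr = n·P = 2.6 × 279 = 725.4 kN = 7.254×10^5 N
From P_cr = π²EI/(K·L)²:  L = (1/K)·√(π²EI/P_cr) = (1/0.5)·√(π²×1.21×10^10×8.135×10^-6/7.254×10^5)
L = 2.31 m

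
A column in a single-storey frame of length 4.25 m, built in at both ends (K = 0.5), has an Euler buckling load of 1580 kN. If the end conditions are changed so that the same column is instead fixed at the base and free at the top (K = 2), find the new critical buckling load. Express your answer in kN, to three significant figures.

P_cr ∝ 1/K², so P_cr,new = P_cr,old × (K_old/K_new)² = 1580 × (0.5/2)²
= 1580 × 0.06250 = 98.8 kN

P_cr ≈ 98.8 kN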